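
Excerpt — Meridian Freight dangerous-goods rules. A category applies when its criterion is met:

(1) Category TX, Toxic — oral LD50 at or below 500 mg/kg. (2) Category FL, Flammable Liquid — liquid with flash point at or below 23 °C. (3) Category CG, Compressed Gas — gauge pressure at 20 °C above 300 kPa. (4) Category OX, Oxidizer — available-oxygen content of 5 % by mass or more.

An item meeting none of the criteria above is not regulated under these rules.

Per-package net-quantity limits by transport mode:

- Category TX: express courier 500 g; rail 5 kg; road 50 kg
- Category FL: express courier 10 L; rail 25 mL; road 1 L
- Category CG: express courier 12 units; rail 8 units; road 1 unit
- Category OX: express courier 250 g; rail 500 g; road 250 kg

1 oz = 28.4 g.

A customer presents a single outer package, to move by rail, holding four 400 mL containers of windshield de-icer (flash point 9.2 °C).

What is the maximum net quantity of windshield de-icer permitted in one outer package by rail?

Flash point 9.2 °C meets the Category FL criterion (Flammable Liquid), so the windshield de-icer is Category FL.
The rail limit for Category FL is 25 mL.

25 mL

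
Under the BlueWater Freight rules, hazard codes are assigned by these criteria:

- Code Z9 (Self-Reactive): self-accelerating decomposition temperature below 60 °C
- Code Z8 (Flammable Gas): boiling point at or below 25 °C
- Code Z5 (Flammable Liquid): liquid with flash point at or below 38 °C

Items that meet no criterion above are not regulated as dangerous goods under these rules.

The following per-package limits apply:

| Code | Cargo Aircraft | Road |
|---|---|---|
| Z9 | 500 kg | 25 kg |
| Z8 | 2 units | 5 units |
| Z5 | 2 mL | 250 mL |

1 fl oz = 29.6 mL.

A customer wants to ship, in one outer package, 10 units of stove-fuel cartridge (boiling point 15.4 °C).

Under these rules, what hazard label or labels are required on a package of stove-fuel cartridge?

With boiling point 15.4 °C (≤ 25 °C), the stove-fuel cartridge falls in Code Z8.
Only the Code Z8 label is required.

Code Z8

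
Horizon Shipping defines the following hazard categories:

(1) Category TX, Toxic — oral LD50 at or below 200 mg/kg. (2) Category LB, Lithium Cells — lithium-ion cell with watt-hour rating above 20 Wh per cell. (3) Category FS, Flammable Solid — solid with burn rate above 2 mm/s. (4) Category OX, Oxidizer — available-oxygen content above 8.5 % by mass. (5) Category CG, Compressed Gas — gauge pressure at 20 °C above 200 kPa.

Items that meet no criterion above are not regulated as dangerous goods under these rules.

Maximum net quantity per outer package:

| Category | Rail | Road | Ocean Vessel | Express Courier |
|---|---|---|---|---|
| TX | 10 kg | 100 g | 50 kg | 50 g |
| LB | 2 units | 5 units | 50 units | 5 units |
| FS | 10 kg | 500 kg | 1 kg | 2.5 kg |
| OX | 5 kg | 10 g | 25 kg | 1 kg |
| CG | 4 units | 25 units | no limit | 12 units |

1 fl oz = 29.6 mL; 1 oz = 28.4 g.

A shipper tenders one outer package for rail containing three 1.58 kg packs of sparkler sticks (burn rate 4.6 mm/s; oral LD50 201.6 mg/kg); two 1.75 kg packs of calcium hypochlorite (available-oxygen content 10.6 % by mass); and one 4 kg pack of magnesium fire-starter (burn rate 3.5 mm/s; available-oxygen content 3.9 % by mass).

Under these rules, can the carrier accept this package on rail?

Yes

Burn rate 4.6 mm/s meets the Category FS criterion (Flammable Solid), so the sparkler sticks are Category FS.
Available-oxygen content 10.6 % by mass meets the Category OX criterion (Oxidizer), so the calcium hypochlorite is Category OX.
With burn rate 3.5 mm/s (> 2 mm/s), the magnesium fire-starter falls in Category FS.
Total Category FS: (three 1.58 kg packs = 4.74 kg) + 4 kg = 8.74 kg.
8.74 kg is within the rail limit of 10 kg for Category FS.
Category OX quantity: two 1.75 kg packs = 3.5 kg.
That is within the Category OX rail limit of 5 kg.
Every hazard category is within its rail limit and no segregation rule is violated.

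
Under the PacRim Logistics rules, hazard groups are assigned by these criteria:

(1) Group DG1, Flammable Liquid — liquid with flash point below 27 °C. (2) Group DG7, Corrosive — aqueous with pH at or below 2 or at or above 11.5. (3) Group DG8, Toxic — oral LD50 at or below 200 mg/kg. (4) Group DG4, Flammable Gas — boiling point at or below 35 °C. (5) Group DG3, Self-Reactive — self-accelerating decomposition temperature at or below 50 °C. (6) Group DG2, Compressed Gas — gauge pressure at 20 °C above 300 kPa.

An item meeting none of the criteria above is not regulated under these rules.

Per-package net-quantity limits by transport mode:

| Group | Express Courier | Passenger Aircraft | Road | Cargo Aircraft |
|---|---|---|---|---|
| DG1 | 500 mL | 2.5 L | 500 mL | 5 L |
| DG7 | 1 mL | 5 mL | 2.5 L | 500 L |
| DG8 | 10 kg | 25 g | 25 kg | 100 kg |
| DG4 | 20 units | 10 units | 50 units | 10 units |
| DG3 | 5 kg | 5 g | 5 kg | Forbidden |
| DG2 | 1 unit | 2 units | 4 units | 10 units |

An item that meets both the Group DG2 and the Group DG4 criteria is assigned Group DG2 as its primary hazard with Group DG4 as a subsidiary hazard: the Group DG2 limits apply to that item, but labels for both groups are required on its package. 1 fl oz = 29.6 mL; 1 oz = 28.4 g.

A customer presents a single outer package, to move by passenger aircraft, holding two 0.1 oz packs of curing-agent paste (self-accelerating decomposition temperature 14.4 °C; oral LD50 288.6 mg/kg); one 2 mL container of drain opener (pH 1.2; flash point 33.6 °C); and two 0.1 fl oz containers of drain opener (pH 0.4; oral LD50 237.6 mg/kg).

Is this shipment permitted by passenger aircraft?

Self-accelerating decomposition temperature 14.4 °C meets the Group DG3 criterion (Self-Reactive), so the curing-agent paste is Group DG3.
pH 1.2 meets the Group DG7 criterion (Corrosive), so the drain opener is Group DG7.
Drain opener: pH 0.4 ≤ 2 → Group DG7 (Corrosive).
Group DG3 quantity: two 0.1 oz packs = 5.68 g.
That exceeds the Group DG3 passenger aircraft limit of 5 g.
Total Group DG7: 2 mL + (two 0.1 fl oz containers = 5.92 mL) = 7.92 mL.
7.92 mL > 5 mL (passenger aircraft limit, Group DG7) — over the limit.

No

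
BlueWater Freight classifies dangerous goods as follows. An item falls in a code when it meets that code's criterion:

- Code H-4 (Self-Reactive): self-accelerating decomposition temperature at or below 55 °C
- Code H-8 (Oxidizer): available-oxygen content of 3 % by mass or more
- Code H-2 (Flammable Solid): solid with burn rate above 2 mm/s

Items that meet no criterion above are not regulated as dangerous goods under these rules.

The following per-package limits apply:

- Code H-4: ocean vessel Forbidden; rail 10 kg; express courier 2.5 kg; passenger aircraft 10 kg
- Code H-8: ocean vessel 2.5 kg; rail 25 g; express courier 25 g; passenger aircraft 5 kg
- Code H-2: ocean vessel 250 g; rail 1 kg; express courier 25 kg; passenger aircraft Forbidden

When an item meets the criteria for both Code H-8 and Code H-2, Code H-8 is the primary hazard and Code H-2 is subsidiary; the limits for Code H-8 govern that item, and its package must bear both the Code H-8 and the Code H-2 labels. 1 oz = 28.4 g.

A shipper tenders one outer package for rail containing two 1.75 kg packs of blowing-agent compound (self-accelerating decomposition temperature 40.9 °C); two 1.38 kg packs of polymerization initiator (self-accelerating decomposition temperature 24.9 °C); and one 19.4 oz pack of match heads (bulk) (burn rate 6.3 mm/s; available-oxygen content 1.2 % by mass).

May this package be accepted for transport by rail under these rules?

Yes

The blowing-agent compound has self-accelerating decomposition temperature 40.9 °C, which is ≤ 55 °C, so it is Code H-4 (Self-Reactive).
Self-accelerating decomposition temperature 24.9 °C meets the Code H-4 criterion (Self-Reactive), so the polymerization initiator is Code H-4.
With burn rate 6.3 mm/s (> 2 mm/s), the match heads (bulk) fall in Code H-2.
Code H-4 net quantity: (two 1.75 kg packs = 3.5 kg) + (two 1.38 kg packs = 2.76 kg) = 6.26 kg.
That is within the Code H-4 rail limit of 10 kg.
Code H-2 quantity: one 19.4 oz pack = 550.96 g.
550.96 g is within the rail limit of 1 kg for Code H-2.
Every hazard code is within its rail limit and no segregation rule is violated.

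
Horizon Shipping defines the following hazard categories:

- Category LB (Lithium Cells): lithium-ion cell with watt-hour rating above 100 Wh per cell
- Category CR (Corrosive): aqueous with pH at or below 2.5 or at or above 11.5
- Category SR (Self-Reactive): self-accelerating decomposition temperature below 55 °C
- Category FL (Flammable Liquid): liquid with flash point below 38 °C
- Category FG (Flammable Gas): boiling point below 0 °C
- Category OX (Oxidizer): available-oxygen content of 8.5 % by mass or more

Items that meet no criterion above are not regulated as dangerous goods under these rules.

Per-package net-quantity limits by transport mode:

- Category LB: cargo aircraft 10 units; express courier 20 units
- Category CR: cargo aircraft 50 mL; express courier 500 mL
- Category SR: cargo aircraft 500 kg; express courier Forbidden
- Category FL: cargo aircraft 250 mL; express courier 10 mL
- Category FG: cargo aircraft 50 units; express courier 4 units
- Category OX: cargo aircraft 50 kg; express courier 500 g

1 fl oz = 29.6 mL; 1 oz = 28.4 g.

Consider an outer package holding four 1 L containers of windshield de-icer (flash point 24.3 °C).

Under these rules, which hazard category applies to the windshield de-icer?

Category FL

Flash point 24.3 °C meets the Category FL criterion (Flammable Liquid), so the windshield de-icer is Category FL.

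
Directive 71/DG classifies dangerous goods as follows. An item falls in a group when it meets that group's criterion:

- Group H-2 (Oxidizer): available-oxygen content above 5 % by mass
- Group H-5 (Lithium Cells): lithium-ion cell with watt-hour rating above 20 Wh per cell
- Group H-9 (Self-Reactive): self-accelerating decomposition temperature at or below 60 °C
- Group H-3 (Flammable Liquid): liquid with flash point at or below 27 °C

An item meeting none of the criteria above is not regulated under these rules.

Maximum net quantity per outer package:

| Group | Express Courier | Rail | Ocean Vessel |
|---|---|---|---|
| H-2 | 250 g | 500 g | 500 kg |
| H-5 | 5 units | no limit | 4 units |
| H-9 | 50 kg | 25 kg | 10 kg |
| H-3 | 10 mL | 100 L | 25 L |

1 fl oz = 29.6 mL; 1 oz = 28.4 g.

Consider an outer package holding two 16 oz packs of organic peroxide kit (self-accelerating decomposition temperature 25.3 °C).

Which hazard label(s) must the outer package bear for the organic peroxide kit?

Group H-9

Self-accelerating decomposition temperature 25.3 °C meets the Group H-9 criterion (Self-Reactive), so the organic peroxide kit is Group H-9.
Only the Group H-9 label is required.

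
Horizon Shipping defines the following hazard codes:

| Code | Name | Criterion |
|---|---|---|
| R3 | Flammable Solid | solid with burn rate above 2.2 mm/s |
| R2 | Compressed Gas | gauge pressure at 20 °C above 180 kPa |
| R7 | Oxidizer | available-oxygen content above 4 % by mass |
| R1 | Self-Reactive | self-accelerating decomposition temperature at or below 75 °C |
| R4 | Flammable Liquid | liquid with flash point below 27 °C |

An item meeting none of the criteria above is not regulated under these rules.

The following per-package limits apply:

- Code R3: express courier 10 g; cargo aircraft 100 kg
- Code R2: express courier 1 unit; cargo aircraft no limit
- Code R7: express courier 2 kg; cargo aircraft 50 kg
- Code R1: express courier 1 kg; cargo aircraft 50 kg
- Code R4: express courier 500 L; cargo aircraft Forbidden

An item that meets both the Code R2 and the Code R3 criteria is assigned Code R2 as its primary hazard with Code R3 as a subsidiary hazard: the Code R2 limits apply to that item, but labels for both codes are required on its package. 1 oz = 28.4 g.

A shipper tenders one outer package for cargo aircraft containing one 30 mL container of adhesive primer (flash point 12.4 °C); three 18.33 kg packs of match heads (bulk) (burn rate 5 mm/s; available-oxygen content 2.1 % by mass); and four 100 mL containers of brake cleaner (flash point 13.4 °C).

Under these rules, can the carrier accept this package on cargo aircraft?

Flash point 12.4 °C meets the Code R4 criterion (Flammable Liquid), so the adhesive primer is Code R4.
Match heads (bulk): burn rate 5 mm/s > 2.2 mm/s → Code R3 (Flammable Solid).
The brake cleaner has flash point 13.4 °C, which is < 27 °C, so it is Code R4 (Flammable Liquid).
Code R3 quantity: three 18.33 kg packs = 54.99 kg.
54.99 kg ≤ 100 kg (cargo aircraft limit, Code R3) — within limit.
Code R4 net quantity: 30 mL + (four 100 mL containers = 400 mL) = 430 mL.
Code R4 is Forbidden by cargo aircraft.

No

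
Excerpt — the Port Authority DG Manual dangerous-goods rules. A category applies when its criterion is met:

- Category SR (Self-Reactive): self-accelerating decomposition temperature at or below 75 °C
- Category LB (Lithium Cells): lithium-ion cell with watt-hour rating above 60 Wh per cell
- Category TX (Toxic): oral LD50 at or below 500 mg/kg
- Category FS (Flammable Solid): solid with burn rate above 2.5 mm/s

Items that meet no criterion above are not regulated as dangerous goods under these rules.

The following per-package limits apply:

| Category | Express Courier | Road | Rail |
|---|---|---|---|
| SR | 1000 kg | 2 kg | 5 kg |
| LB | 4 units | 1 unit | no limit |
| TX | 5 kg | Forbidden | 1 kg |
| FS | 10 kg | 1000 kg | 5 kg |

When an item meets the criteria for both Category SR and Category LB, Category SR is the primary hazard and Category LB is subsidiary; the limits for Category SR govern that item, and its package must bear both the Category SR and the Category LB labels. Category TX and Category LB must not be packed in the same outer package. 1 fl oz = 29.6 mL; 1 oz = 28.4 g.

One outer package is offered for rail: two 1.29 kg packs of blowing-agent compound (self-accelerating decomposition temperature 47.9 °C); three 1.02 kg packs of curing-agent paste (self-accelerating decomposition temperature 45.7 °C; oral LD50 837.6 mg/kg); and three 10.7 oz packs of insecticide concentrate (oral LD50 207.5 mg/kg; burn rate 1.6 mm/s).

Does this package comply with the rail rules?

No

The blowing-agent compound has self-accelerating decomposition temperature 47.9 °C, which is ≤ 75 °C, so it is Category SR (Self-Reactive).
Self-accelerating decomposition temperature 45.7 °C meets the Category SR criterion (Self-Reactive), so the curing-agent paste is Category SR.
Oral LD50 207.5 mg/kg meets the Category TX criterion (Toxic), so the insecticide concentrate is Category TX.
Category TX quantity: three 10.7 oz packs = 911.64 g.
That is within the Category TX rail limit of 1 kg.
Total Category SR: (two 1.29 kg packs = 2.58 kg) + (three 1.02 kg packs = 3.06 kg) = 5.64 kg.
5.64 kg exceeds the rail limit of 5 kg for Category SR.
The segregation rule (Category TX with Category LB) does not apply to Category TX with Category SR.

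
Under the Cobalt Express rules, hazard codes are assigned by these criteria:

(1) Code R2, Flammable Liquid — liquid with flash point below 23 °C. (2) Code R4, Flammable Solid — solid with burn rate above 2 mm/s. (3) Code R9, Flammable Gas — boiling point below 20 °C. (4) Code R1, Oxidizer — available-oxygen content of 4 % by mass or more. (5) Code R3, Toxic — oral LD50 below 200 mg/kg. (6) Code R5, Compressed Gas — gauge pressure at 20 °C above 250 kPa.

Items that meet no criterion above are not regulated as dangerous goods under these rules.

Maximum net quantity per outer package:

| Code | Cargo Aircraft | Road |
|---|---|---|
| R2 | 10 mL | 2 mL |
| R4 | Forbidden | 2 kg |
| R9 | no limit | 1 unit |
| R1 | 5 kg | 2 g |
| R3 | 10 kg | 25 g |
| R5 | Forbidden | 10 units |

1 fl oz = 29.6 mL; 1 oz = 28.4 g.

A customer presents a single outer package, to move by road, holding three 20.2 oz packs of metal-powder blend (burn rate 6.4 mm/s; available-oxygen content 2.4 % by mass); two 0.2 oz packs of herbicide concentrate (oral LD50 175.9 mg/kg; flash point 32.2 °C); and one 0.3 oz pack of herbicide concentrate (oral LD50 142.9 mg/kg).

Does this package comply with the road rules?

Yes

Burn rate 6.4 mm/s meets the Code R4 criterion (Flammable Solid), so the metal-powder blend is Code R4.
The herbicide concentrate has oral LD50 175.9 mg/kg, which is < 200 mg/kg, so it is Code R3 (Toxic).
The herbicide concentrate has oral LD50 142.9 mg/kg, which is < 200 mg/kg, so it is Code R3 (Toxic).
Code R3 net quantity: (two 0.2 oz packs = 11.36 g) + (one 0.3 oz pack = 8.52 g) = 19.88 g.
That is within the Code R3 road limit of 25 g.
Code R4 quantity: three 20.2 oz packs = 1721.04 g.
1721.04 g is within the road limit of 2 kg for Code R4.
Every hazard code is within its road limit and no segregation rule is violated.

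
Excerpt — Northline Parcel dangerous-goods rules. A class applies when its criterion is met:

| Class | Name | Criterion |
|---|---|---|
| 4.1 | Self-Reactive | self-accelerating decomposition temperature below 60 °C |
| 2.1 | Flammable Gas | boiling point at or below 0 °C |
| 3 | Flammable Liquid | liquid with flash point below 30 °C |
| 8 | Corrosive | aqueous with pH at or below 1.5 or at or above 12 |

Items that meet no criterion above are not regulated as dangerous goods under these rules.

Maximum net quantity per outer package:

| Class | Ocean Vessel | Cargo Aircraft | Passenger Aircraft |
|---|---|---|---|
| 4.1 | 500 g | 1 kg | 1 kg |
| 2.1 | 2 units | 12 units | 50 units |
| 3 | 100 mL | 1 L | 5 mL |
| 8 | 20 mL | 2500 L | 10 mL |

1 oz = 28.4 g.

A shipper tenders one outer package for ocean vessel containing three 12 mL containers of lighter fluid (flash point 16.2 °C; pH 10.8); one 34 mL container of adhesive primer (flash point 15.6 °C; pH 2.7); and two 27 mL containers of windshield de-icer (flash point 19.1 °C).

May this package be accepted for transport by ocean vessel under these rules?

No

Flash point 16.2 °C meets the Class 3 criterion (Flammable Liquid), so the lighter fluid is Class 3.
Adhesive primer: flash point 15.6 °C < 30 °C → Class 3 (Flammable Liquid).
With flash point 19.1 °C (< 30 °C), the windshield de-icer falls in Class 3.
Class 3 net quantity: (three 12 mL containers = 36 mL) + 34 mL + (two 27 mL containers = 54 mL) = 124 mL.
124 mL exceeds the ocean vessel limit of 100 mL for Class 3.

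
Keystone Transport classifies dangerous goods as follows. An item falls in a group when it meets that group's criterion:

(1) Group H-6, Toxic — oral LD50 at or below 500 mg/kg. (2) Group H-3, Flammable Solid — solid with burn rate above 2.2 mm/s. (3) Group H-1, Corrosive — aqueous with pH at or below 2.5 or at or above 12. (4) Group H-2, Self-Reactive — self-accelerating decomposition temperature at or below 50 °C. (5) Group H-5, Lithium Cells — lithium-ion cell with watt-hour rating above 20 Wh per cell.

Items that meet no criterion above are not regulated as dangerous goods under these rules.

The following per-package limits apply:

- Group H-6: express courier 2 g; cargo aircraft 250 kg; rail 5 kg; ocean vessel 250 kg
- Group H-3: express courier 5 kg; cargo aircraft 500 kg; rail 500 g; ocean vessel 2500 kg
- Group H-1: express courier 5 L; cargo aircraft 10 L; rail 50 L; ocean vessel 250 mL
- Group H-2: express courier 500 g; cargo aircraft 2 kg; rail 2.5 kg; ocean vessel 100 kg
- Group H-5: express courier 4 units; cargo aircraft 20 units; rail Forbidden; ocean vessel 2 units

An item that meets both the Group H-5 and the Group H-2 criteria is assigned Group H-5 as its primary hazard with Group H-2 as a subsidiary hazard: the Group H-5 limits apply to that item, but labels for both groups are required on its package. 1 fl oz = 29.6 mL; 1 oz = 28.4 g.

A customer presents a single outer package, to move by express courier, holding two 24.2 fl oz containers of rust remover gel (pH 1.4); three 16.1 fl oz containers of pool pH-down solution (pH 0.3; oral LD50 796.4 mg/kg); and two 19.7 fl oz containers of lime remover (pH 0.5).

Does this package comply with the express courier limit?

Yes

With pH 1.4 (≤ 2.5), the rust remover gel falls in Group H-1.
With pH 0.3 (≤ 2.5), the pool pH-down solution falls in Group H-1.
The lime remover has pH 0.5, which is ≤ 2.5, so it is Group H-1 (Corrosive).
Total Group H-1: (two 24.2 fl oz containers = 1432.64 mL) + (three 16.1 fl oz containers = 1429.68 mL) + (two 19.7 fl oz containers = 1166.24 mL) = 4028.56 mL.
That is within the Group H-1 express courier limit of 5 L.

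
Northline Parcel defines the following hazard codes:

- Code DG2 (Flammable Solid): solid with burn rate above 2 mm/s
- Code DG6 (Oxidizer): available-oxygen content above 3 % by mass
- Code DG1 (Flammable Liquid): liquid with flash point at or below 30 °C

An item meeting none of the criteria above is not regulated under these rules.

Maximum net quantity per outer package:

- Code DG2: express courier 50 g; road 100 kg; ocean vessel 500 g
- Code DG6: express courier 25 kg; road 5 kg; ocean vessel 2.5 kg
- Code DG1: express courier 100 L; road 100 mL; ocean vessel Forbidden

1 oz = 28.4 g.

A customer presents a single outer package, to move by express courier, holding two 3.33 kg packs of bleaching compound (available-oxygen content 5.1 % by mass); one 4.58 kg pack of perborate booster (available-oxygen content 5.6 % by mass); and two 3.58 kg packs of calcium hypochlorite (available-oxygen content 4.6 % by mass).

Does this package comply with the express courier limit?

Yes

Bleaching compound: available-oxygen content 5.1 % by mass > 3 % by mass → Code DG6 (Oxidizer).
Perborate booster: available-oxygen content 5.6 % by mass > 3 % by mass → Code DG6 (Oxidizer).
Calcium hypochlorite: available-oxygen content 4.6 % by mass > 3 % by mass → Code DG6 (Oxidizer).
Code DG6 net quantity: (two 3.33 kg packs = 6.66 kg) + 4.58 kg + (two 3.58 kg packs = 7.16 kg) = 18.4 kg.
18.4 kg ≤ 25 kg (express courier limit, Code DG6) — within limit.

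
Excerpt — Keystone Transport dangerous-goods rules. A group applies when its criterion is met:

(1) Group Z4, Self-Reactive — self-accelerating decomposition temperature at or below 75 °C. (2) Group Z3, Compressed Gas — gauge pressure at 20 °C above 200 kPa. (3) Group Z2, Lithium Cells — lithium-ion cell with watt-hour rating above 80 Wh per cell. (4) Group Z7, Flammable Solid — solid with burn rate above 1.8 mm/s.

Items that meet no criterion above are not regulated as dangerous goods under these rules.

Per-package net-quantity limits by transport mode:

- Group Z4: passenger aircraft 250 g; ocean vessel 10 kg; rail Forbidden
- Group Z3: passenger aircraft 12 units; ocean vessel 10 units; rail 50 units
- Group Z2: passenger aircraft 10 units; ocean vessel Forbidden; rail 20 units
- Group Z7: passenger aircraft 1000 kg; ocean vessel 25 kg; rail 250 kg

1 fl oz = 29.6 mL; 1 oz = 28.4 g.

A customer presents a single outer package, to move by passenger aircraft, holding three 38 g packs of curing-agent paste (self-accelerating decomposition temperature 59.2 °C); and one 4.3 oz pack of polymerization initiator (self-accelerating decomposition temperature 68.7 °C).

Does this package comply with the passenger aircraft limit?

Self-accelerating decomposition temperature 59.2 °C meets the Group Z4 criterion (Self-Reactive), so the curing-agent paste is Group Z4.
Polymerization initiator: self-accelerating decomposition temperature 68.7 °C ≤ 75 °C → Group Z4 (Self-Reactive).
Group Z4 net quantity: (three 38 g packs = 114 g) + (one 4.3 oz pack = 122.12 g) = 236.12 g.
236.12 g is within the passenger aircraft limit of 250 g for Group Z4.

Yes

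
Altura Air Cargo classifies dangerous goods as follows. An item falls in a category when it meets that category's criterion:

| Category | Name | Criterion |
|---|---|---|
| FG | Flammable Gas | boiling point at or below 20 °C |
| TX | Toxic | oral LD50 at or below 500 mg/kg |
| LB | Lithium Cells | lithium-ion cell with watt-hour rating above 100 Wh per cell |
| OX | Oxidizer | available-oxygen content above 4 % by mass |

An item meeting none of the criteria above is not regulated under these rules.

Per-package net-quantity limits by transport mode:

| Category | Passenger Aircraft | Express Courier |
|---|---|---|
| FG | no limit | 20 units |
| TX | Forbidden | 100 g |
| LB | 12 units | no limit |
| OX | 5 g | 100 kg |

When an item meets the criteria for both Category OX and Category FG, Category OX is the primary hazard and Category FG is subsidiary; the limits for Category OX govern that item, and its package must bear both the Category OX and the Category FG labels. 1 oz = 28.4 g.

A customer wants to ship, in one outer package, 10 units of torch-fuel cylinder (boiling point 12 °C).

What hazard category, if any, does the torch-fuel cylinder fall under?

Boiling point 12 °C meets the Category FG criterion (Flammable Gas), so the torch-fuel cylinder is Category FG.

Category FG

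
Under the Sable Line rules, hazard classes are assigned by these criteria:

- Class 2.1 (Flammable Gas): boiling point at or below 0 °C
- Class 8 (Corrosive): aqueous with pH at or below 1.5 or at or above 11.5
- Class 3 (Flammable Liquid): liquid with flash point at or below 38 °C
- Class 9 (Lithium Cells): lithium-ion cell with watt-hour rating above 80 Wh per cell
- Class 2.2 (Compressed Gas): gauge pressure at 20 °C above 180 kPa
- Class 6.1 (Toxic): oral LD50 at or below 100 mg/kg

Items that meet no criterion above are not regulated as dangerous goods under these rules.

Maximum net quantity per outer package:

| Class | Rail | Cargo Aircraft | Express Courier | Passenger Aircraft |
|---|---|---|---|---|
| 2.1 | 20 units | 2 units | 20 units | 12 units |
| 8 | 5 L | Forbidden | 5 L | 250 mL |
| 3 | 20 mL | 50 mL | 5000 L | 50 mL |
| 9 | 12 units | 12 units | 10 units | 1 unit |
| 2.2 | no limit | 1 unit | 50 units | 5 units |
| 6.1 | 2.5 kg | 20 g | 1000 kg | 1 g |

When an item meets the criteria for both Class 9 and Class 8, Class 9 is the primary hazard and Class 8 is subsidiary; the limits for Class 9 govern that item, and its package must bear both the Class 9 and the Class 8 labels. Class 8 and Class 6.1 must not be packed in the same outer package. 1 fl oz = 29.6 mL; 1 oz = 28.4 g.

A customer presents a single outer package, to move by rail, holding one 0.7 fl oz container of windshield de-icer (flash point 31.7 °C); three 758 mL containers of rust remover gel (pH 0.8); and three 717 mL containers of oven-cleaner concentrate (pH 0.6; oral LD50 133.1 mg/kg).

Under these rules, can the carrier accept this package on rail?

No

Flash point 31.7 °C meets the Class 3 criterion (Flammable Liquid), so the windshield de-icer is Class 3.
The rust remover gel has pH 0.8, which is ≤ 1.5, so it is Class 8 (Corrosive).
pH 0.6 meets the Class 8 criterion (Corrosive), so the oven-cleaner concentrate is Class 8.
Class 3 quantity: one 0.7 fl oz container = 20.72 mL.
20.72 mL exceeds the rail limit of 20 mL for Class 3.
Class 8 net quantity: (three 758 mL containers = 2.274 L) + (three 717 mL containers = 2.151 L) = 4.425 L.
That is within the Class 8 rail limit of 5 L.
The segregation rule (Class 8 with Class 6.1) does not apply to Class 3 with Class 8.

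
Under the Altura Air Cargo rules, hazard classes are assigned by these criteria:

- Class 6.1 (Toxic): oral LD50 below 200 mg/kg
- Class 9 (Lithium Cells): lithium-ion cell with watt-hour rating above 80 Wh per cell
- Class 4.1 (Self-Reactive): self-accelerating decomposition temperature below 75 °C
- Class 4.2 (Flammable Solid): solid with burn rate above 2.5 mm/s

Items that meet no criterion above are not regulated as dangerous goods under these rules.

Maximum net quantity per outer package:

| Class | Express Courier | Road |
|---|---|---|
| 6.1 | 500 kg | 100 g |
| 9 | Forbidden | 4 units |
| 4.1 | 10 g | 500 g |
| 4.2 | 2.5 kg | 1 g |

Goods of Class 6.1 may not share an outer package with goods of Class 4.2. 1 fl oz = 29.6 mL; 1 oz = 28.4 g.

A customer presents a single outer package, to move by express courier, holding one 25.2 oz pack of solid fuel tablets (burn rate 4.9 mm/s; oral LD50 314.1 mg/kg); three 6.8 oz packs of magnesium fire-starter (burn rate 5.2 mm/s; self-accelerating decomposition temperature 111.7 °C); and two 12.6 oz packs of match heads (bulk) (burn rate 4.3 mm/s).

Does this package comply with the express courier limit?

Yes

The solid fuel tablets have burn rate 4.9 mm/s, which is > 2.5 mm/s, so they are Class 4.2 (Flammable Solid).
The magnesium fire-starter has burn rate 5.2 mm/s, which is > 2.5 mm/s, so it is Class 4.2 (Flammable Solid).
Match heads (bulk): burn rate 4.3 mm/s > 2.5 mm/s → Class 4.2 (Flammable Solid).
Class 4.2 net quantity: (one 25.2 oz pack = 715.68 g) + (three 6.8 oz packs = 579.36 g) + (two 12.6 oz packs = 715.68 g) = 2010.72 g.
2010.72 g ≤ 2.5 kg (express courier limit, Class 4.2) — within limit.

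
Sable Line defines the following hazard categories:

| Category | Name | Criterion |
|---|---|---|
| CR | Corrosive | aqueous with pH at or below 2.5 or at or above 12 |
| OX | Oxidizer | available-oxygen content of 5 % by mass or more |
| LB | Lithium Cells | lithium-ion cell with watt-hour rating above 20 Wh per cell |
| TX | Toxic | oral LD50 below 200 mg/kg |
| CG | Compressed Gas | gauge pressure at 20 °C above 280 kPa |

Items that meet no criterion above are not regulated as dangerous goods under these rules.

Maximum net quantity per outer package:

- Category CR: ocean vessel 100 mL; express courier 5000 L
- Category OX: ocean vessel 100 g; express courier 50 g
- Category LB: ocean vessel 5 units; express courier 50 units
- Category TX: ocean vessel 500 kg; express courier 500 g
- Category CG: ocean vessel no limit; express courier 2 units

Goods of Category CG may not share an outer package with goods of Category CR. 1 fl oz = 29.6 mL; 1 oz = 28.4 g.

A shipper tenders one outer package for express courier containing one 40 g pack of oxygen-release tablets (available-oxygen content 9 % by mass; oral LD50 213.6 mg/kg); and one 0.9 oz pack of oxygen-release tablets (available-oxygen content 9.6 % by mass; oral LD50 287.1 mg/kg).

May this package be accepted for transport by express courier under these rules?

Available-oxygen content 9 % by mass meets the Category OX criterion (Oxidizer), so the oxygen-release tablets are Category OX.
Available-oxygen content 9.6 % by mass meets the Category OX criterion (Oxidizer), so the oxygen-release tablets are Category OX.
Total Category OX: 40 g + (one 0.9 oz pack = 25.56 g) = 65.56 g.
65.56 g exceeds the express courier limit of 50 g for Category OX.

No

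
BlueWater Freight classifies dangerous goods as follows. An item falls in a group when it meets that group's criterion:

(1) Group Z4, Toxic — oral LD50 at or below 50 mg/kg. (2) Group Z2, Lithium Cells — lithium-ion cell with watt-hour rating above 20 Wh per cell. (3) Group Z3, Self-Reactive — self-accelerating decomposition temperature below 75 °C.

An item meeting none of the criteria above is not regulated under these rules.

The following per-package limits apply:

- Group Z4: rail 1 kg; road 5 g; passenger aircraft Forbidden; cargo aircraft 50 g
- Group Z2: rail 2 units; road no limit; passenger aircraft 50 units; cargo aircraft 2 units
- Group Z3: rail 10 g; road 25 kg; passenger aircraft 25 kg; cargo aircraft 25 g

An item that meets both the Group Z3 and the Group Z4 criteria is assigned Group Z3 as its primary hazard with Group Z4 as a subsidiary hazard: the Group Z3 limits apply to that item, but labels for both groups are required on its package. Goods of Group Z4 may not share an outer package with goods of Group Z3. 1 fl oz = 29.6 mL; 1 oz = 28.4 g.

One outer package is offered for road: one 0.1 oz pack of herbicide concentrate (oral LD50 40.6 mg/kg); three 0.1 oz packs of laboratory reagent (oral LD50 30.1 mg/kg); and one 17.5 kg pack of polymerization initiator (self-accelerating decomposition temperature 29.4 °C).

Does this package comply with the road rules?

With oral LD50 40.6 mg/kg (≤ 50 mg/kg), the herbicide concentrate falls in Group Z4.
With oral LD50 30.1 mg/kg (≤ 50 mg/kg), the laboratory reagent falls in Group Z4.
Polymerization initiator: self-accelerating decomposition temperature 29.4 °C < 75 °C → Group Z3 (Self-Reactive).
Group Z4 net quantity: (one 0.1 oz pack = 2.84 g) + (three 0.1 oz packs = 8.52 g) = 11.36 g.
That exceeds the Group Z4 road limit of 5 g.
Group Z3 quantity: 17.5 kg.
17.5 kg ≤ 25 kg (road limit, Group Z3) — within limit.
Group Z4 and Group Z3 may not share an outer package.

No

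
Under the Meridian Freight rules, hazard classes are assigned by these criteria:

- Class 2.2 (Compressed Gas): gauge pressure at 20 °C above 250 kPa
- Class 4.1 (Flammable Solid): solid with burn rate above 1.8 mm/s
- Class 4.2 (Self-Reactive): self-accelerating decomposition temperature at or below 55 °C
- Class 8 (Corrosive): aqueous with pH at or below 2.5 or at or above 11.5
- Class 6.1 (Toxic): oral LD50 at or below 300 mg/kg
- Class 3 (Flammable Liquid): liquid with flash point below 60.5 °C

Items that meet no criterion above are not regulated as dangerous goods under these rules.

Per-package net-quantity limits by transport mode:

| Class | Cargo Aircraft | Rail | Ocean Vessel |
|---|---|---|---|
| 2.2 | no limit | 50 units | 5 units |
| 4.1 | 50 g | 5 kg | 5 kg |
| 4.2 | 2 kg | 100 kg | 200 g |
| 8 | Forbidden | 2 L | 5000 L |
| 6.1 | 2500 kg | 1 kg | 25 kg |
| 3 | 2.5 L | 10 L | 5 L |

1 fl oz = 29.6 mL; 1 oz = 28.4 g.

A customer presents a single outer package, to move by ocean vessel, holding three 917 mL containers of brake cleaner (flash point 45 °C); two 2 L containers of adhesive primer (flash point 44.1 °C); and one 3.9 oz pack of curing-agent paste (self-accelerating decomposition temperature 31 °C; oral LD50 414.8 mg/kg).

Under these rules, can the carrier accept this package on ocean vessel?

With flash point 45 °C (< 60.5 °C), the brake cleaner falls in Class 3.
Adhesive primer: flash point 44.1 °C < 60.5 °C → Class 3 (Flammable Liquid).
Curing-agent paste: self-accelerating decomposition temperature 31 °C ≤ 55 °C → Class 4.2 (Self-Reactive).
Class 4.2 quantity: one 3.9 oz pack = 110.76 g.
110.76 g ≤ 200 g (ocean vessel limit, Class 4.2) — within limit.
Total Class 3: (three 917 mL containers = 2.751 L) + (two 2 L containers = 4 L) = 6.751 L.
6.751 L > 5 L (ocean vessel limit, Class 3) — over the limit.

No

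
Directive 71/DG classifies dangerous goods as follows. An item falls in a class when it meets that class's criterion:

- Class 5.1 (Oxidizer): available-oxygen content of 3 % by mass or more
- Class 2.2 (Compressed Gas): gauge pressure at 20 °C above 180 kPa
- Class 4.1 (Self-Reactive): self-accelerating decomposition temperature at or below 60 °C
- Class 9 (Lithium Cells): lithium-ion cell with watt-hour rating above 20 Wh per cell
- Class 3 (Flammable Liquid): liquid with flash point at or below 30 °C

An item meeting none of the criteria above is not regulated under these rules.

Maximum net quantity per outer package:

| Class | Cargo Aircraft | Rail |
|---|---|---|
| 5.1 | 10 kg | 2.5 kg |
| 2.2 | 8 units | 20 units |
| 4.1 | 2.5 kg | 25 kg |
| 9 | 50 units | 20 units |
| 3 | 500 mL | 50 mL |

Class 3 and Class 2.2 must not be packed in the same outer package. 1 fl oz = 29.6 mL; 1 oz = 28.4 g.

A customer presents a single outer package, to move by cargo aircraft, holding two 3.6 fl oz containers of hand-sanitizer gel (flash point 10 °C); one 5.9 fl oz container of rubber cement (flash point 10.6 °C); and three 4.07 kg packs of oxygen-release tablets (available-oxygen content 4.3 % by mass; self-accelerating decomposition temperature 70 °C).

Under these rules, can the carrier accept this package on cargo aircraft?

Hand-sanitizer gel: flash point 10 °C ≤ 30 °C → Class 3 (Flammable Liquid).
With flash point 10.6 °C (≤ 30 °C), the rubber cement falls in Class 3.
With available-oxygen content 4.3 % by mass (≥ 3 % by mass), the oxygen-release tablets fall in Class 5.1.
Class 5.1 quantity: three 4.07 kg packs = 12.21 kg.
12.21 kg exceeds the cargo aircraft limit of 10 kg for Class 5.1.
Class 3 net quantity: (two 3.6 fl oz containers = 213.12 mL) + (one 5.9 fl oz container = 174.64 mL) = 387.76 mL.
That is within the Class 3 cargo aircraft limit of 500 mL.
The segregation rule (Class 3 with Class 2.2) does not apply to Class 5.1 with Class 3.

No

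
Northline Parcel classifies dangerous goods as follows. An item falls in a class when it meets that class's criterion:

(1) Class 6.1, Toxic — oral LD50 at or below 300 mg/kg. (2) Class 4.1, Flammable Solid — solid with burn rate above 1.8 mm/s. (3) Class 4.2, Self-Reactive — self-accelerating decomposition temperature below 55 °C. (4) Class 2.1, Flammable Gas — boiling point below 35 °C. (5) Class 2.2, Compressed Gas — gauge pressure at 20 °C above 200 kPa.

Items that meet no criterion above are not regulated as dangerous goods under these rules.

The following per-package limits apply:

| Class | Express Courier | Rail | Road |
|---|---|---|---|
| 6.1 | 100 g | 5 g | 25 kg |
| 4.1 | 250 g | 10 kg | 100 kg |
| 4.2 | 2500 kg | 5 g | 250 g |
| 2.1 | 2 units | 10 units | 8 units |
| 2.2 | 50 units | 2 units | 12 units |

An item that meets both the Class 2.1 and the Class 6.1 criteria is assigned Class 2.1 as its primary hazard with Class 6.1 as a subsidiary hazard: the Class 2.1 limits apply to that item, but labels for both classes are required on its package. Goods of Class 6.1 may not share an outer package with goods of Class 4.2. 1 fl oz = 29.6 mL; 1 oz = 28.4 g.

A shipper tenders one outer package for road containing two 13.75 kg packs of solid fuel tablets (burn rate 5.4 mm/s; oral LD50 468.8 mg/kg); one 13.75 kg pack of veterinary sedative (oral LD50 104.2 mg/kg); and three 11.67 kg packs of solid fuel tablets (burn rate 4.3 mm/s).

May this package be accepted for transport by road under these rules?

Yes

With burn rate 5.4 mm/s (> 1.8 mm/s), the solid fuel tablets fall in Class 4.1.
The veterinary sedative has oral LD50 104.2 mg/kg, which is ≤ 300 mg/kg, so it is Class 6.1 (Toxic).
Burn rate 4.3 mm/s meets the Class 4.1 criterion (Flammable Solid), so the solid fuel tablets are Class 4.1.
Class 6.1 quantity: 13.75 kg.
That is within the Class 6.1 road limit of 25 kg.
Class 4.1 net quantity: (two 13.75 kg packs = 27.5 kg) + (three 11.67 kg packs = 35.01 kg) = 62.51 kg.
That is within the Class 4.1 road limit of 100 kg.
The segregation rule (Class 6.1 with Class 4.2) does not apply to Class 6.1 with Class 4.1.
Every hazard class is within its road limit and no segregation rule is violated.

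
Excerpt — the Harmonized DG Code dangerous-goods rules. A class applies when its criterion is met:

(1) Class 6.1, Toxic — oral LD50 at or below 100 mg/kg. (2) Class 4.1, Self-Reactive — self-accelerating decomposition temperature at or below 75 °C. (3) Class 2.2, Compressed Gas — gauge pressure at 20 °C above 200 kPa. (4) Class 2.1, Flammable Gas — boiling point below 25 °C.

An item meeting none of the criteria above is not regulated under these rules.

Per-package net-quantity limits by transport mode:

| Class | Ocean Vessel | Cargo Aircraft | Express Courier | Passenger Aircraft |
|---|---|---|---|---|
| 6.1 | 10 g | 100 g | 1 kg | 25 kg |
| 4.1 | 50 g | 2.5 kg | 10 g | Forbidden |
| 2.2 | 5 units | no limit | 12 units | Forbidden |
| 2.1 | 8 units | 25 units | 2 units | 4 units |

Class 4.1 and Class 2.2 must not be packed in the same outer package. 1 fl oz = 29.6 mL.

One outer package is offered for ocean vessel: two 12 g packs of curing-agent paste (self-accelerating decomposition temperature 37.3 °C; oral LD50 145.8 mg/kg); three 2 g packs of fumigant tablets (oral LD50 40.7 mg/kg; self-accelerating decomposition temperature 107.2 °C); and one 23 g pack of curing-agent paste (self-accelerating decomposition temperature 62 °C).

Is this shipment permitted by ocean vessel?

With self-accelerating decomposition temperature 37.3 °C (≤ 75 °C), the curing-agent paste falls in Class 4.1.
Fumigant tablets: oral LD50 40.7 mg/kg ≤ 100 mg/kg → Class 6.1 (Toxic).
Self-accelerating decomposition temperature 62 °C meets the Class 4.1 criterion (Self-Reactive), so the curing-agent paste is Class 4.1.
Class 4.1 net quantity: (two 12 g packs = 24 g) + 23 g = 47 g.
That is within the Class 4.1 ocean vessel limit of 50 g.
Class 6.1 quantity: three 2 g packs = 6 g.
That is within the Class 6.1 ocean vessel limit of 10 g.
The segregation rule (Class 4.1 with Class 2.2) does not apply to Class 4.1 with Class 6.1.
Every hazard class is within its ocean vessel limit and no segregation rule is violated.

Yes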